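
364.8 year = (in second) 1.15e+10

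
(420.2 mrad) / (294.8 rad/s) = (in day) 1.65e-08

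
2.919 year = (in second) 9.205e+07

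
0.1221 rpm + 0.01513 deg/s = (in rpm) 0.1246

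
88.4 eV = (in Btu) 1.342e-20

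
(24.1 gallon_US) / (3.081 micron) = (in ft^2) 3.187e+05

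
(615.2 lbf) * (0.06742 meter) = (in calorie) 44.1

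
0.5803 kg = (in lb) 1.279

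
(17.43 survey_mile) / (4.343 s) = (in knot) 1.256e+04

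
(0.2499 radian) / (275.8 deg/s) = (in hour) 1.442e-05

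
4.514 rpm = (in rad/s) 0.4727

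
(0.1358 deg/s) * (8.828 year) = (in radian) 6.599e+05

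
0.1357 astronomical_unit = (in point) 5.754e+13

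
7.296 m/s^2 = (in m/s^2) 7.296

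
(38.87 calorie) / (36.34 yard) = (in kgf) 0.4991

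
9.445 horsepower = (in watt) 7043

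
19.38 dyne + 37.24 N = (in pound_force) 8.372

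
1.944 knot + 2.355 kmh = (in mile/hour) 3.7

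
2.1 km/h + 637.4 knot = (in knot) 638.5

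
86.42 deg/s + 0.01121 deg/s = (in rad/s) 1.509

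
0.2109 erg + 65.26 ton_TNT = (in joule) 2.73e+11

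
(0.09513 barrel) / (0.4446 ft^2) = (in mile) 0.0002275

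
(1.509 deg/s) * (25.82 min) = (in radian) 40.8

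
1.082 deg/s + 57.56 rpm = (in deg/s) 346.4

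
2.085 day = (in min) 3002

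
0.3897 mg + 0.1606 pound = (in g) 72.85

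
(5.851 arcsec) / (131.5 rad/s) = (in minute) 3.595e-09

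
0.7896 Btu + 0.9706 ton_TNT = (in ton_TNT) 0.9706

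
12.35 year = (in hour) 1.082e+05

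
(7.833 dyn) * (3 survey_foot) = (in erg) 716.3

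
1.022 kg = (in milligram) 1.022e+06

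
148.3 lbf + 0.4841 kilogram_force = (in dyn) 6.644e+07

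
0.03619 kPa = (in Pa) 36.19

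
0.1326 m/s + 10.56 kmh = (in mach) 0.009004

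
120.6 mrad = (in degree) 6.91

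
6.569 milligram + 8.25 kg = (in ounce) 291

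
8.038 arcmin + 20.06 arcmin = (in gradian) 0.5203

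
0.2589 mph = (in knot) 0.225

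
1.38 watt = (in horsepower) 0.001851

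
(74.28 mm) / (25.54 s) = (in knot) 0.005653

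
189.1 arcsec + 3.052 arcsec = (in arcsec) 192.2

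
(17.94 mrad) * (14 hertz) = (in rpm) 2.398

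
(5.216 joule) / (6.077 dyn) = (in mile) 53.33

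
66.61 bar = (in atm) 65.74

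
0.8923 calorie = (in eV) 2.33e+19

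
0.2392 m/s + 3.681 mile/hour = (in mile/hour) 4.216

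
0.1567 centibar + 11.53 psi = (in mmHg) 597.4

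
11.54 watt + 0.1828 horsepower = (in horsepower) 0.1983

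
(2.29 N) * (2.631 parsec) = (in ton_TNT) 4.443e+07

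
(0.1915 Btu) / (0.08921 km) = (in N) 2.265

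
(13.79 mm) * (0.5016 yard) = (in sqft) 0.06808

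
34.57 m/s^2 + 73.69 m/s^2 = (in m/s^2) 108.3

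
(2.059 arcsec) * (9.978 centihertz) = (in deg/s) 5.707e-05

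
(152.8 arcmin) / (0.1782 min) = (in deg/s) 0.2382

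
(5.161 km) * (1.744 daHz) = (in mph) 2.013e+05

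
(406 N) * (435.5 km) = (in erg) 1.768e+15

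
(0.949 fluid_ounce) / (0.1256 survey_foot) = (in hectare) 7.331e-08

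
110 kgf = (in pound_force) 242.5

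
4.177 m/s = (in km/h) 15.04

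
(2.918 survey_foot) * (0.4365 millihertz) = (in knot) 0.0007547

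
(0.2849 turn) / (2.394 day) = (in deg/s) 0.0004959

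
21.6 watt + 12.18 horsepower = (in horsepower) 12.21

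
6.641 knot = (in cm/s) 341.6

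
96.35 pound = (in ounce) 1542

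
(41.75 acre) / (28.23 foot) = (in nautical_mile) 10.6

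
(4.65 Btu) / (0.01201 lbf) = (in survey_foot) 3.013e+05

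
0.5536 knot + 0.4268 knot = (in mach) 0.001481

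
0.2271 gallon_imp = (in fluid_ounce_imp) 36.34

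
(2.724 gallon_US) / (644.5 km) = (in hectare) 1.6e-12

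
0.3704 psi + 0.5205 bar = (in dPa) 5.46e+05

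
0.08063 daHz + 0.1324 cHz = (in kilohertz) 0.0008076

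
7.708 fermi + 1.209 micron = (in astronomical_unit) 8.082e-18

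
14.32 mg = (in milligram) 14.32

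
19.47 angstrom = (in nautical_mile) 1.051e-12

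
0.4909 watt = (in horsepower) 0.0006583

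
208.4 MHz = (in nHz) 2.084e+17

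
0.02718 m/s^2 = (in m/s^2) 0.02718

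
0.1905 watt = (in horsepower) 0.0002555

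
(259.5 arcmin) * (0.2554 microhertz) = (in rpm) 1.841e-07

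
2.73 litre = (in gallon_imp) 0.6005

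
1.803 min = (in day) 0.001252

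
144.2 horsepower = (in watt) 1.075e+05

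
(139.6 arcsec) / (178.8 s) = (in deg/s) 0.0002169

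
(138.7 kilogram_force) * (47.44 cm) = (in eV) 4.027e+21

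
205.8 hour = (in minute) 1.235e+04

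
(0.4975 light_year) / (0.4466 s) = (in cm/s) 1.054e+18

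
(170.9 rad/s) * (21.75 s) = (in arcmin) 1.278e+07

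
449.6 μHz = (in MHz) 4.496e-10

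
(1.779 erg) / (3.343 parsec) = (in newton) 1.725e-24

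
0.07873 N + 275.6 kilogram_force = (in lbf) 607.6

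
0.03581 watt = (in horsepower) 4.802e-05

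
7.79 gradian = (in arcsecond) 2.524e+04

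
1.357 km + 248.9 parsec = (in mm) 7.68e+21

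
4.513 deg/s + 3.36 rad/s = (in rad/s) 3.439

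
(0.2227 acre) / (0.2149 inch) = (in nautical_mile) 89.15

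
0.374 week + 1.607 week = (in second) 1.198e+06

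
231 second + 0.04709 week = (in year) 0.0009104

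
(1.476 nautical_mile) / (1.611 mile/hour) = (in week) 0.006276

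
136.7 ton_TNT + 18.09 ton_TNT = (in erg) 6.476e+18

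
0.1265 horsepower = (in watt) 94.33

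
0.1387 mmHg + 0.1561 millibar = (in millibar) 0.341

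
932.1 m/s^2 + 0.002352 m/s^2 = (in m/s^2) 932.1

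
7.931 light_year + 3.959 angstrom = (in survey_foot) 2.462e+17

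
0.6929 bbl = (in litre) 110.2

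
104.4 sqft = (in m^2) 9.699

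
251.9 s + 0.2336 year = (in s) 7.367e+06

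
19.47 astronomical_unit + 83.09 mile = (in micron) 2.913e+18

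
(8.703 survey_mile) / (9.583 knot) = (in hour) 0.7892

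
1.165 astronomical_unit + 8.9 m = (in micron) 1.743e+17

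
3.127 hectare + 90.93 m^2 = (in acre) 7.749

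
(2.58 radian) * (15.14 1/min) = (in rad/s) 0.651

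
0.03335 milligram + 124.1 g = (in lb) 0.2736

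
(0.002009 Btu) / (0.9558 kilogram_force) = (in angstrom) 2.261e+09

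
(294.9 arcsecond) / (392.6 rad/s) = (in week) 6.021e-12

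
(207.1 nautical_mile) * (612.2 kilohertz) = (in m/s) 2.348e+11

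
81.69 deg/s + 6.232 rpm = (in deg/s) 119.1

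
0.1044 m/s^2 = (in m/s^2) 0.1044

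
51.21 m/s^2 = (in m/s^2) 51.21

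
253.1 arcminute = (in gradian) 4.687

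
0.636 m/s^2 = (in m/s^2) 0.636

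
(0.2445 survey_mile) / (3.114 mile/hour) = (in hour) 0.07852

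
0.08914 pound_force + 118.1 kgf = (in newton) 1159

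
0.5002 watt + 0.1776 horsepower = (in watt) 132.9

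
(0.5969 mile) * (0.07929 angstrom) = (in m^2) 7.617e-09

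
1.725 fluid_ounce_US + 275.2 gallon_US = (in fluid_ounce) 3.523e+04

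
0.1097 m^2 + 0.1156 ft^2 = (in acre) 2.976e-05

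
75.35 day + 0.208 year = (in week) 21.61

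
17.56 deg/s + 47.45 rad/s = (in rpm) 456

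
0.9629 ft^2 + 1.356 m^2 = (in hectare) 0.0001445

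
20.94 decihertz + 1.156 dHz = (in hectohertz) 0.0221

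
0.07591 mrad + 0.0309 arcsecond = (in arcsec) 15.69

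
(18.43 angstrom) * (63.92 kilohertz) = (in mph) 0.0002635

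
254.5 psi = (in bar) 17.55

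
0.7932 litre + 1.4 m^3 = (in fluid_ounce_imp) 4.93e+04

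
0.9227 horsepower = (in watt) 688.1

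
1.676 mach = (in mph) 1277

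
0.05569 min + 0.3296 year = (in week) 17.19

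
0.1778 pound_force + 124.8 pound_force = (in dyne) 5.559e+07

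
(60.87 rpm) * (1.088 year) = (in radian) 2.187e+08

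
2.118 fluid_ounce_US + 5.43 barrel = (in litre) 863.4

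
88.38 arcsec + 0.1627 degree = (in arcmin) 11.24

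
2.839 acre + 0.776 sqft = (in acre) 2.839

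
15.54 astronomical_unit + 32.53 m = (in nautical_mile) 1.255e+09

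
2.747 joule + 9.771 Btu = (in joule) 1.031e+04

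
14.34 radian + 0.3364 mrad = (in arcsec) 2.958e+06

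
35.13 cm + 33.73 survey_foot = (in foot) 34.88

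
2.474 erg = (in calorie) 5.913e-08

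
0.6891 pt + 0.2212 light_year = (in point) 5.932e+18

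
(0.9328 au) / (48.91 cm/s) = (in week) 4.717e+05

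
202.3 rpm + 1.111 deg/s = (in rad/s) 21.2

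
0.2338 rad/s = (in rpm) 2.233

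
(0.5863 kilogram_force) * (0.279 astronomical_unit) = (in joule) 2.4e+11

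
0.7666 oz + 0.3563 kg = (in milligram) 3.78e+05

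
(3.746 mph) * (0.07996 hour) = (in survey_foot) 1582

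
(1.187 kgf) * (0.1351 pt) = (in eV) 3.463e+15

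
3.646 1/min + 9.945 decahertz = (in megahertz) 9.951e-05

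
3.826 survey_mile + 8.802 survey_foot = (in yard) 6737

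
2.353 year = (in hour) 2.061e+04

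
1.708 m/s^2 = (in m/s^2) 1.708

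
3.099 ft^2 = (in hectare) 2.879e-05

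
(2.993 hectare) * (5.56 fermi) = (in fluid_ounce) 5.627e-06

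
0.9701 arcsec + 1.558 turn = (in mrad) 9789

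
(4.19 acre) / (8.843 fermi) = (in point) 5.435e+21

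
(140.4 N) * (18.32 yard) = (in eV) 1.468e+22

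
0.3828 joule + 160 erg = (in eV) 2.389e+18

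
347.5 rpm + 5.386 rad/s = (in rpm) 398.9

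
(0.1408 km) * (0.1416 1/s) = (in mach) 0.05855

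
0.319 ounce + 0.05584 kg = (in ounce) 2.289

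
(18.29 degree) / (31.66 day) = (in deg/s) 6.686e-06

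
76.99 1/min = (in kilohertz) 0.001283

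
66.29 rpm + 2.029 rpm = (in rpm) 68.32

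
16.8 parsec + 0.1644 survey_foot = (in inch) 2.041e+19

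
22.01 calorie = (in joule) 92.09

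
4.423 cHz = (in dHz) 0.4423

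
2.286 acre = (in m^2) 9251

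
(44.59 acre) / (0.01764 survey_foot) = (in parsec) 1.088e-09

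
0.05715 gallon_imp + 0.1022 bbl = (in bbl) 0.1038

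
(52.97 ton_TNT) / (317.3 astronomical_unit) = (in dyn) 466.9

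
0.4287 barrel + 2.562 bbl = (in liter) 475.5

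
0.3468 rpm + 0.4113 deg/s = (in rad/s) 0.0435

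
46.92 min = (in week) 0.004655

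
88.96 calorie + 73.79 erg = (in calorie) 88.96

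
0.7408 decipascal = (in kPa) 7.408e-05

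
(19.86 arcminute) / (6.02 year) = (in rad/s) 3.043e-11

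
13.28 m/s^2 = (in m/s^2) 13.28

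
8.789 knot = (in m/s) 4.521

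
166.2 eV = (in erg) 2.663e-10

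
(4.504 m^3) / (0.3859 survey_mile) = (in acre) 1.792e-06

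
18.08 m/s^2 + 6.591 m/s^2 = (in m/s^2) 24.67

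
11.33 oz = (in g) 321.2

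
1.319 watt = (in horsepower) 0.001769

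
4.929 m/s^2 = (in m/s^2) 4.929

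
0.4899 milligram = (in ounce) 1.728e-05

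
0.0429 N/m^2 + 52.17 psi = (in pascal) 3.597e+05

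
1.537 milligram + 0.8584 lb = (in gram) 389.4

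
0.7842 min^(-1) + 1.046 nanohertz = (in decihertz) 0.1307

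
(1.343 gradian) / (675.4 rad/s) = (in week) 5.164e-11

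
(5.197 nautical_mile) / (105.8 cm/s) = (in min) 151.6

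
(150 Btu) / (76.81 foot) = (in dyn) 6.76e+08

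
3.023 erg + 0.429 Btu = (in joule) 452.6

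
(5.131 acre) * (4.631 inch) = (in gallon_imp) 5.373e+05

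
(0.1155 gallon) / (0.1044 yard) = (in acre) 1.132e-06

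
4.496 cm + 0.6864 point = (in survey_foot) 0.1483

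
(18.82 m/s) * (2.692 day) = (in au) 2.926e-05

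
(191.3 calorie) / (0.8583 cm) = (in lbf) 2.096e+04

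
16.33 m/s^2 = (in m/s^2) 16.33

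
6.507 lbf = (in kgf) 2.952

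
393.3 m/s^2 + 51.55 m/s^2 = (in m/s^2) 444.9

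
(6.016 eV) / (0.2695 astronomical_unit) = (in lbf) 5.375e-30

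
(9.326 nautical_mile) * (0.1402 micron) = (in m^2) 0.002421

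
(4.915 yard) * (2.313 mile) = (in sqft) 1.801e+05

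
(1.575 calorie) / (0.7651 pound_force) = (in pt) 5489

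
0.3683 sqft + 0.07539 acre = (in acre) 0.0754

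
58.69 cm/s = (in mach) 0.001724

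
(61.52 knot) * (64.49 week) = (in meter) 1.234e+09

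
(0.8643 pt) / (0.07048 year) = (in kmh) 4.939e-10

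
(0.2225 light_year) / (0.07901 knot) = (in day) 5.994e+11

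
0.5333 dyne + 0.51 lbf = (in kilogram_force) 0.2313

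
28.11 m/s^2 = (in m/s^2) 28.11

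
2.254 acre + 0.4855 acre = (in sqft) 1.193e+05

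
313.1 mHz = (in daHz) 0.03131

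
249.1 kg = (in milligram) 2.491e+08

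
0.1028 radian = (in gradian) 6.544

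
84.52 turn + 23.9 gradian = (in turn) 84.58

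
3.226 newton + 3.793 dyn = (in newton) 3.226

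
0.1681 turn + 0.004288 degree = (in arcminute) 3631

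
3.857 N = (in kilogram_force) 0.3933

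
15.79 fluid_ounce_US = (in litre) 0.467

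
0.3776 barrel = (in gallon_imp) 13.21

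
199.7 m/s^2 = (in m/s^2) 199.7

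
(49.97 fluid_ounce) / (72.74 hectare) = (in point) 5.759e-06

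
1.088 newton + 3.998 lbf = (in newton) 18.87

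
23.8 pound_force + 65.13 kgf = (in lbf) 167.4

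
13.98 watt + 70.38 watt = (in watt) 84.36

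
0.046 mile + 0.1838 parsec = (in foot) 1.861e+16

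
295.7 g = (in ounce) 10.43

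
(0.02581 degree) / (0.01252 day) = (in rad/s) 4.164e-07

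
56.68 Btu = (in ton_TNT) 1.429e-05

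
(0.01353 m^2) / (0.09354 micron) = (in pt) 4.1e+08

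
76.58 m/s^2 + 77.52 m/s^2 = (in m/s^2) 154.1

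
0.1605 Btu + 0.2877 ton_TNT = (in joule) 1.204e+09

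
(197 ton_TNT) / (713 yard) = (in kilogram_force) 1.289e+08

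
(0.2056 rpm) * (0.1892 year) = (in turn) 2.045e+04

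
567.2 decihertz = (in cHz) 5672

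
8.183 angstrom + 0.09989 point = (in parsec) 1.142e-21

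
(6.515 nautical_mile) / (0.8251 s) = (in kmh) 5.264e+04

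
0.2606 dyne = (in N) 2.606e-06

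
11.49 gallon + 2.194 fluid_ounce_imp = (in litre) 43.56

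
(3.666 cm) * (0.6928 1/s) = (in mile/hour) 0.05681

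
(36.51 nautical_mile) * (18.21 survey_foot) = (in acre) 92.74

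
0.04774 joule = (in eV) 2.98e+17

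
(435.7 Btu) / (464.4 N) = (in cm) 9.899e+04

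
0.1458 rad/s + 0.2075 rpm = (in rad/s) 0.1675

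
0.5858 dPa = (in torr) 0.0004394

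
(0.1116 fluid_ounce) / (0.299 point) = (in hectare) 3.129e-06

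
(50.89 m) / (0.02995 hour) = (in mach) 0.001386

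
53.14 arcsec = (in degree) 0.01476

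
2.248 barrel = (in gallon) 94.42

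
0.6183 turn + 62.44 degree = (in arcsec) 1.026e+06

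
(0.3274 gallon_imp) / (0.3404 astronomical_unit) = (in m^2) 2.923e-14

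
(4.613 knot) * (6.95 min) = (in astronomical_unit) 6.615e-09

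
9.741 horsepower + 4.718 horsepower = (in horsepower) 14.46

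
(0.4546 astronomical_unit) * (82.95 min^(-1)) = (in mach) 2.761e+08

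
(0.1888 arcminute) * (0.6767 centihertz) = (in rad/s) 3.716e-07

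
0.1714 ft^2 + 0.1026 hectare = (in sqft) 1.104e+04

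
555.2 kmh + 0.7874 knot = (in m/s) 154.6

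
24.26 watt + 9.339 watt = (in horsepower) 0.04506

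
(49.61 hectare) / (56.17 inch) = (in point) 9.857e+08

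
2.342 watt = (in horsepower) 0.003141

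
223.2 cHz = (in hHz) 0.02232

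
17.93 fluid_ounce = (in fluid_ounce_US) 17.93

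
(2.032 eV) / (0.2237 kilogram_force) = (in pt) 4.207e-16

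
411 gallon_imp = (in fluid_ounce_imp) 6.576e+04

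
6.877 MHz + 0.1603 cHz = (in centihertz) 6.877e+08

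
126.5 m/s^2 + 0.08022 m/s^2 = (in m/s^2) 126.6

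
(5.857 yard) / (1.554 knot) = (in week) 1.108e-05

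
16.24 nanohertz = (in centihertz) 1.624e-06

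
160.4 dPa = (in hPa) 0.1604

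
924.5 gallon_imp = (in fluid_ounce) 1.421e+05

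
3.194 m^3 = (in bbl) 20.09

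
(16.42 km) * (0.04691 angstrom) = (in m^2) 7.703e-08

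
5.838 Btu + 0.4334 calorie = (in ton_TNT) 1.473e-06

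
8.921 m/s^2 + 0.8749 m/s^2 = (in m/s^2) 9.796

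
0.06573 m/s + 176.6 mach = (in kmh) 2.165e+05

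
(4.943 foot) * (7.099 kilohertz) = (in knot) 2.079e+04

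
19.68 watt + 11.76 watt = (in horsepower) 0.04216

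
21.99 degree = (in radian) 0.3838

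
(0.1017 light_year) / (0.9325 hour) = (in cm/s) 2.866e+13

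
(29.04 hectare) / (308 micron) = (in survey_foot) 3.093e+09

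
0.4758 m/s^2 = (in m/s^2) 0.4758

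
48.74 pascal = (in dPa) 487.4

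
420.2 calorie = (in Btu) 1.666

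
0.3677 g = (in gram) 0.3677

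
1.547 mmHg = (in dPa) 2062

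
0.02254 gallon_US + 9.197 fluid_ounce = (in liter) 0.3573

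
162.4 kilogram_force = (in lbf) 358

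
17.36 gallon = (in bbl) 0.4133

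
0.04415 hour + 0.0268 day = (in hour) 0.6874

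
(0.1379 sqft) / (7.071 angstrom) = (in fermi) 1.812e+22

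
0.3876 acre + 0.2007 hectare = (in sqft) 3.849e+04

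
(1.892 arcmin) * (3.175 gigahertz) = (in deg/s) 1.001e+08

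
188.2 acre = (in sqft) 8.198e+06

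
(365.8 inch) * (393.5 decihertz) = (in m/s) 365.6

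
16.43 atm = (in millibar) 1.665e+04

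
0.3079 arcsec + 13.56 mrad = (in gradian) 0.8634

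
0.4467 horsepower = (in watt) 333.1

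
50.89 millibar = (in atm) 0.05022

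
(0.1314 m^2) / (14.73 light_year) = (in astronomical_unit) 6.303e-30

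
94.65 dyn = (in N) 0.0009465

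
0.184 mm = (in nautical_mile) 9.935e-08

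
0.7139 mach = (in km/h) 875.1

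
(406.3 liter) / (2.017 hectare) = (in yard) 2.203e-05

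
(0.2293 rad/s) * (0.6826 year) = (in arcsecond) 1.018e+12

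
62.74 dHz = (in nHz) 6.274e+09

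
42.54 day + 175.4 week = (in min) 1.829e+06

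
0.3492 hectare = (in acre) 0.8629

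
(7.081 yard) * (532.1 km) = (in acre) 851.3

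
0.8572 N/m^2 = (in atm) 8.46e-06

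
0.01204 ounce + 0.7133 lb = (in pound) 0.7141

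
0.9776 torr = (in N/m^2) 130.3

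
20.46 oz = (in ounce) 20.46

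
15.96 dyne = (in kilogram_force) 1.627e-05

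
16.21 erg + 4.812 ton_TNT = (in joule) 2.013e+10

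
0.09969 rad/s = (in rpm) 0.952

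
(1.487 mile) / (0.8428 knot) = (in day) 0.06388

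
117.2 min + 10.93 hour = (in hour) 12.88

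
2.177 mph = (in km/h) 3.504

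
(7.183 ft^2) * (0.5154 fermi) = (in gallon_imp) 7.566e-14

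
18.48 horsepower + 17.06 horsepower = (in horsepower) 35.54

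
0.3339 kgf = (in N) 3.274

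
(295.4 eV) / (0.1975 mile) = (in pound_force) 3.347e-20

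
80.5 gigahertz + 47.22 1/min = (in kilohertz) 8.05e+07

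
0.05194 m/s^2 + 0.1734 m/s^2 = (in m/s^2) 0.2253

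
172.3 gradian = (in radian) 2.706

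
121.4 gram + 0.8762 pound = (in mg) 5.188e+05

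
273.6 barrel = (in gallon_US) 1.149e+04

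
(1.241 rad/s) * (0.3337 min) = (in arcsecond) 5.125e+06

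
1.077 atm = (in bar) 1.091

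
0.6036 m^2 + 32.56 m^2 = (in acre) 0.008195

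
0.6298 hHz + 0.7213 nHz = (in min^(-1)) 3779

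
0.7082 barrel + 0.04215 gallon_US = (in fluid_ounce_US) 3813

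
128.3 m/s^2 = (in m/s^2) 128.3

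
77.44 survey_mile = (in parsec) 4.039e-12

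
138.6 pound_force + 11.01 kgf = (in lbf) 162.9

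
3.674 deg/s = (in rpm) 0.6123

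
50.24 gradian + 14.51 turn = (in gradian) 5854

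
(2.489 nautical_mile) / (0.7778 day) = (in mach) 0.0002014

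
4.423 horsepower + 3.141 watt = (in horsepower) 4.427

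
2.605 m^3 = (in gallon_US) 688.2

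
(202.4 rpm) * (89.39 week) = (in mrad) 1.146e+12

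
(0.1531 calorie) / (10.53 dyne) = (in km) 6.083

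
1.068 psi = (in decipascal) 7.364e+04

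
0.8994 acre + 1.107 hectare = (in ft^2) 1.583e+05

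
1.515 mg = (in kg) 1.515e-06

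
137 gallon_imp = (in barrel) 3.917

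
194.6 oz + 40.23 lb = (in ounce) 838.3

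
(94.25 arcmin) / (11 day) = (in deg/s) 1.653e-06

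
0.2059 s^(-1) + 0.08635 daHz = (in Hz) 1.069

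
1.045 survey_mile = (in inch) 6.621e+04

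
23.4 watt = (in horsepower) 0.03138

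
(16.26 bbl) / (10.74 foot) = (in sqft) 8.5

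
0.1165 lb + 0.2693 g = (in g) 53.11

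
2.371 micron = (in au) 1.585e-17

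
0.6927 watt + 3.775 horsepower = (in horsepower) 3.776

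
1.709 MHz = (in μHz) 1.709e+12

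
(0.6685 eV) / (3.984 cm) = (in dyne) 2.688e-13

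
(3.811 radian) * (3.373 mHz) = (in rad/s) 0.01285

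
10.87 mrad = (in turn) 0.00173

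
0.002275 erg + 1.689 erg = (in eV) 1.056e+12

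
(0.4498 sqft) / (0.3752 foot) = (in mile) 0.0002271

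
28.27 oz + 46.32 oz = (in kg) 2.115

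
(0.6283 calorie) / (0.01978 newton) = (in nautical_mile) 0.07176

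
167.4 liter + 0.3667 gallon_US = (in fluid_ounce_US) 5707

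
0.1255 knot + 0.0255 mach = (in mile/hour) 19.57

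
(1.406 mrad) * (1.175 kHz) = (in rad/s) 1.652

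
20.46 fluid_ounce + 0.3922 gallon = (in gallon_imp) 0.4597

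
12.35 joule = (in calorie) 2.952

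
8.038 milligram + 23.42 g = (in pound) 0.05165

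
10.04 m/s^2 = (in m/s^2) 10.04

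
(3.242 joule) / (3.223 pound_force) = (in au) 1.512e-12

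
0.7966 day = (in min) 1147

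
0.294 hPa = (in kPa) 0.0294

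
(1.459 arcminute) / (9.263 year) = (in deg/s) 8.324e-11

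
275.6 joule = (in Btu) 0.2612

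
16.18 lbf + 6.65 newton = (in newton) 78.62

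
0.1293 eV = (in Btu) 1.964e-23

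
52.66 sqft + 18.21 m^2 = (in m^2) 23.1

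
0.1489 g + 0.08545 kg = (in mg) 8.56e+04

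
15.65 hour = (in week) 0.09315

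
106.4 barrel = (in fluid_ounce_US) 5.72e+05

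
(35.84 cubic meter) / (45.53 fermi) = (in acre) 1.945e+11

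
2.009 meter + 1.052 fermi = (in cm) 200.9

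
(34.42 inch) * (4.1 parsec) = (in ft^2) 1.191e+18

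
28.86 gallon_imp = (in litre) 131.2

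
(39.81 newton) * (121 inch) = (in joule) 122.4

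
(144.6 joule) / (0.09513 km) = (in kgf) 0.155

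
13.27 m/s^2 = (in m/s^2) 13.27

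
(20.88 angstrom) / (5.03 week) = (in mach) 2.016e-18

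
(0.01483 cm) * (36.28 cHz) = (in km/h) 0.0001937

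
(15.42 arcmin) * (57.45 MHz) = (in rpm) 2.461e+06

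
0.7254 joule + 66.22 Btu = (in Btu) 66.22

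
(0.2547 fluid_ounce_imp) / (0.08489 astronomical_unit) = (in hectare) 5.699e-20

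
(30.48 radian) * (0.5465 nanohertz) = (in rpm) 1.591e-07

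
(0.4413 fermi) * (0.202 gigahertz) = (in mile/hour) 1.994e-07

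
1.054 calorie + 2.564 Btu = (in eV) 1.691e+22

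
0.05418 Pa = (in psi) 7.858e-06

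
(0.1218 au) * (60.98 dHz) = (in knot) 2.16e+11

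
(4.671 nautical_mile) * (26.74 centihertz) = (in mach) 6.794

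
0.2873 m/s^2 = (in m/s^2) 0.2873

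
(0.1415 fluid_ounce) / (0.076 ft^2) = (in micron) 592.7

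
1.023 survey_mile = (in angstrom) 1.646e+13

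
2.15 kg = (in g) 2150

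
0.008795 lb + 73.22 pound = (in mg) 3.322e+07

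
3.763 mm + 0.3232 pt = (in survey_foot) 0.01272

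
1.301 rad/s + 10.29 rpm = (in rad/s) 2.379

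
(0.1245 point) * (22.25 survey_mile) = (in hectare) 0.0001573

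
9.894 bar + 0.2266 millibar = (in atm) 9.765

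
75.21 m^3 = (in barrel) 473.1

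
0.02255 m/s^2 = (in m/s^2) 0.02255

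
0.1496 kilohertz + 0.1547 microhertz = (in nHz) 1.496e+11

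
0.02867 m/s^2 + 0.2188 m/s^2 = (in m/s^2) 0.2475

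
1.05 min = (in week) 0.0001042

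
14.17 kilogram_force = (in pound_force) 31.24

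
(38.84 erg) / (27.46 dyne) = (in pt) 40.09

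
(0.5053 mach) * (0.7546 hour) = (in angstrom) 4.674e+15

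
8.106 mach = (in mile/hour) 6174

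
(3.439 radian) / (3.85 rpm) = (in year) 2.705e-07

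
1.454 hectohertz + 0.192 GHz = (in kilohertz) 1.92e+05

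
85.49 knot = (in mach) 0.1292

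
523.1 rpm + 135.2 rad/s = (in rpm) 1814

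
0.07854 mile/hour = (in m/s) 0.03511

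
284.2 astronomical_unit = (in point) 1.205e+17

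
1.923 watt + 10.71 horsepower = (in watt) 7988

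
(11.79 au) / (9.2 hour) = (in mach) 1.564e+05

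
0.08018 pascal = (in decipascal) 0.8018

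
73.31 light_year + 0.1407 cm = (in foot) 2.275e+18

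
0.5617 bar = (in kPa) 56.17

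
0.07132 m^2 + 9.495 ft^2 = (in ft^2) 10.26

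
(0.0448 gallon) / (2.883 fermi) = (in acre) 1.454e+07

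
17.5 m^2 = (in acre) 0.004324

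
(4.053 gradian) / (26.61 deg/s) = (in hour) 3.808e-05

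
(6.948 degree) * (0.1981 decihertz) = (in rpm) 0.02294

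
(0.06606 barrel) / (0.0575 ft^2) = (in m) 1.966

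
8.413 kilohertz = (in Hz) 8413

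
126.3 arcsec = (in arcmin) 2.105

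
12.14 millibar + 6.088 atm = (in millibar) 6181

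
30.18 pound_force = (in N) 134.2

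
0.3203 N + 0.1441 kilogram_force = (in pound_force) 0.3897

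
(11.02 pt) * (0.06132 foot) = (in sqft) 0.0007821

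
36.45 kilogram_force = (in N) 357.5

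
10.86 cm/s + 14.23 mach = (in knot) 9419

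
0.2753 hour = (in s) 991.1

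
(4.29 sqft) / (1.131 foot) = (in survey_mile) 0.0007184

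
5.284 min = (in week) 0.0005242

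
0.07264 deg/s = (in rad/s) 0.001268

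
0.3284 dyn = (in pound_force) 7.383e-07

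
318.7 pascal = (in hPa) 3.187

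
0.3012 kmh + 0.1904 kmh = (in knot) 0.2654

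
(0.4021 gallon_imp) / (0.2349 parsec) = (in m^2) 2.522e-19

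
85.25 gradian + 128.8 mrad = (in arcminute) 5046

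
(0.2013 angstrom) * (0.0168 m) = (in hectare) 3.382e-17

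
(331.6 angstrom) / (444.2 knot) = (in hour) 4.031e-14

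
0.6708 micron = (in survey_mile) 4.168e-10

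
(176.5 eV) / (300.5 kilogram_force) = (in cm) 9.596e-19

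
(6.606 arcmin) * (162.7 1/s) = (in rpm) 2.986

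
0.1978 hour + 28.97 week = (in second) 1.752e+07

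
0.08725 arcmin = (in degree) 0.001454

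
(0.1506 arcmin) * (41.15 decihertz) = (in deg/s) 0.01033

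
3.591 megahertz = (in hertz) 3.591e+06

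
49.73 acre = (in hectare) 20.13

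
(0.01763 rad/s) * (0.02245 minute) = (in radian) 0.02375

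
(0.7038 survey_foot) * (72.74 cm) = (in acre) 3.856e-05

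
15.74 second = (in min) 0.2623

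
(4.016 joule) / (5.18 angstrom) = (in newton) 7.753e+09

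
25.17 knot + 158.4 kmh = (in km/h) 205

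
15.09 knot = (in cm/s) 776.3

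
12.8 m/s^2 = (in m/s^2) 12.8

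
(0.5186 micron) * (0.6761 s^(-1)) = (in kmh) 1.262e-06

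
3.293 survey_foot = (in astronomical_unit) 6.709e-12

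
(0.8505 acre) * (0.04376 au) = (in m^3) 2.253e+13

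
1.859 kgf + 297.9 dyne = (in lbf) 4.099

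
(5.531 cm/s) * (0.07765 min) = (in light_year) 2.724e-17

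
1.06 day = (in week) 0.1514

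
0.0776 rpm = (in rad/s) 0.008126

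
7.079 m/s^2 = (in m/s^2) 7.079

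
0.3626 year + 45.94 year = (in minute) 2.434e+07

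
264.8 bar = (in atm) 261.3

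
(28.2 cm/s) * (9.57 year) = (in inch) 3.351e+09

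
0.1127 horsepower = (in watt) 84.04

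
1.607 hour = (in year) 0.0001834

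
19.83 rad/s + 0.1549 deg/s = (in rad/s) 19.83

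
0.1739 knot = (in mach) 0.0002627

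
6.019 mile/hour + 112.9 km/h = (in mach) 0.1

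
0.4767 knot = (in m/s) 0.2452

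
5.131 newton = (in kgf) 0.5232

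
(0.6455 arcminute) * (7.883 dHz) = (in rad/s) 0.000148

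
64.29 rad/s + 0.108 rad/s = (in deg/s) 3690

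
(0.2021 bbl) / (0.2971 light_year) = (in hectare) 1.143e-21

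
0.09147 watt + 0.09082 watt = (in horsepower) 0.0002445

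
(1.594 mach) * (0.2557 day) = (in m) 1.199e+07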